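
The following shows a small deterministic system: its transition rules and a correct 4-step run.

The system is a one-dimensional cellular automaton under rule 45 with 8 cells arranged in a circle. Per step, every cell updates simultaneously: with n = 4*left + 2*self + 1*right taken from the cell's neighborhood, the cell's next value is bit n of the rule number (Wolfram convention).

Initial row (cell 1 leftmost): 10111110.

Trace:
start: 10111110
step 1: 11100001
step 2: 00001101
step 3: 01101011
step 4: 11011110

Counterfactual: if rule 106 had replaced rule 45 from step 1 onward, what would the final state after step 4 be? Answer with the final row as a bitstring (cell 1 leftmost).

(re-executing steps 1..4 under rule 106; state before step 1: 10111110)
step 1: 01100011
step 2: 11100111
step 3: 00101100
step 4: 01011100

01011100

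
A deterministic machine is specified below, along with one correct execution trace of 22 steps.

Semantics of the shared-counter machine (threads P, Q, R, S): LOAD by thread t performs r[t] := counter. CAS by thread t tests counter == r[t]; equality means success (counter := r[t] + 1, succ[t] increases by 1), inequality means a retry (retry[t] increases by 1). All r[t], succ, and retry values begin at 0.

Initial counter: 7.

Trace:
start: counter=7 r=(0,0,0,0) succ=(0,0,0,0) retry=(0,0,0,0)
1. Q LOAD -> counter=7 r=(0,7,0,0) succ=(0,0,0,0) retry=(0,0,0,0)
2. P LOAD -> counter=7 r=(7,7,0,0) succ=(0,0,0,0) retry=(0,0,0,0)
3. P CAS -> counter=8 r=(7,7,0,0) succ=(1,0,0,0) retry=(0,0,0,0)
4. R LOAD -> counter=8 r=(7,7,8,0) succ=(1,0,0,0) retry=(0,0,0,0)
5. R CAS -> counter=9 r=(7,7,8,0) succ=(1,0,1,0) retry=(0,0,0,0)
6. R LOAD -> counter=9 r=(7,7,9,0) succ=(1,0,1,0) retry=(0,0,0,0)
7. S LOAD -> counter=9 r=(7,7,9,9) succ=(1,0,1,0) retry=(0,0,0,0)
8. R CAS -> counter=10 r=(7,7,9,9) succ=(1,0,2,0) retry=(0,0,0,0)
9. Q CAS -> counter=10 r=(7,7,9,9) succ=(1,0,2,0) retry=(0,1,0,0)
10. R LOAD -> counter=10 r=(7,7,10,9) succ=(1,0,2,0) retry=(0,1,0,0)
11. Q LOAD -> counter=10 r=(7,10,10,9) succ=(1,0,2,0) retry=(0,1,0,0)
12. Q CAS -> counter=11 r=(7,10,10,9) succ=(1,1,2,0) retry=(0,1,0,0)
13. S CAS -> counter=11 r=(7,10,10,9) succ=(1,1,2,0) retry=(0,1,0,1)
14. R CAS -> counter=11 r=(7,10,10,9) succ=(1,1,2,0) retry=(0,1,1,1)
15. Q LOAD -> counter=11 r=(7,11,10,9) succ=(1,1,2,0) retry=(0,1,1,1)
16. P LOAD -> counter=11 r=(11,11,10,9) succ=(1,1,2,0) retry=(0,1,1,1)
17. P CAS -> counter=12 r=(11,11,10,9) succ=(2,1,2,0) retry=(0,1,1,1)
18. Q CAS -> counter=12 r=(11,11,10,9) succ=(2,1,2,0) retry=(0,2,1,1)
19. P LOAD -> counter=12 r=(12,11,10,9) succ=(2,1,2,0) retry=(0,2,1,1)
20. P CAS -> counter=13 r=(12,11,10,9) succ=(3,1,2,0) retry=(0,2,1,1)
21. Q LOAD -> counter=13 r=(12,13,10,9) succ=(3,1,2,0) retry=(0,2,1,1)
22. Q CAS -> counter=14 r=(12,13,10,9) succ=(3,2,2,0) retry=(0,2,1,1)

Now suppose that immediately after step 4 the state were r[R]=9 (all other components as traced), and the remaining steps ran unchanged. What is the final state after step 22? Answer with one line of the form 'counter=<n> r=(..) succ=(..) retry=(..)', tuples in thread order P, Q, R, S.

counter=13 r=(11,12,9,8) succ=(3,2,1,0) retry=(0,2,2,1)

state after step 4 := counter=8 r=(7,7,9,0) succ=(1,0,0,0) retry=(0,0,0,0)
5. R CAS -> counter=8 r=(7,7,9,0) succ=(1,0,0,0) retry=(0,0,1,0)
6. R LOAD -> counter=8 r=(7,7,8,0) succ=(1,0,0,0) retry=(0,0,1,0)
7. S LOAD -> counter=8 r=(7,7,8,8) succ=(1,0,0,0) retry=(0,0,1,0)
8. R CAS -> counter=9 r=(7,7,8,8) succ=(1,0,1,0) retry=(0,0,1,0)
9. Q CAS -> counter=9 r=(7,7,8,8) succ=(1,0,1,0) retry=(0,1,1,0)
10. R LOAD -> counter=9 r=(7,7,9,8) succ=(1,0,1,0) retry=(0,1,1,0)
11. Q LOAD -> counter=9 r=(7,9,9,8) succ=(1,0,1,0) retry=(0,1,1,0)
12. Q CAS -> counter=10 r=(7,9,9,8) succ=(1,1,1,0) retry=(0,1,1,0)
13. S CAS -> counter=10 r=(7,9,9,8) succ=(1,1,1,0) retry=(0,1,1,1)
14. R CAS -> counter=10 r=(7,9,9,8) succ=(1,1,1,0) retry=(0,1,2,1)
15. Q LOAD -> counter=10 r=(7,10,9,8) succ=(1,1,1,0) retry=(0,1,2,1)
16. P LOAD -> counter=10 r=(10,10,9,8) succ=(1,1,1,0) retry=(0,1,2,1)
17. P CAS -> counter=11 r=(10,10,9,8) succ=(2,1,1,0) retry=(0,1,2,1)
18. Q CAS -> counter=11 r=(10,10,9,8) succ=(2,1,1,0) retry=(0,2,2,1)
19. P LOAD -> counter=11 r=(11,10,9,8) succ=(2,1,1,0) retry=(0,2,2,1)
20. P CAS -> counter=12 r=(11,10,9,8) succ=(3,1,1,0) retry=(0,2,2,1)
21. Q LOAD -> counter=12 r=(11,12,9,8) succ=(3,1,1,0) retry=(0,2,2,1)
22. Q CAS -> counter=13 r=(11,12,9,8) succ=(3,2,1,0) retry=(0,2,2,1)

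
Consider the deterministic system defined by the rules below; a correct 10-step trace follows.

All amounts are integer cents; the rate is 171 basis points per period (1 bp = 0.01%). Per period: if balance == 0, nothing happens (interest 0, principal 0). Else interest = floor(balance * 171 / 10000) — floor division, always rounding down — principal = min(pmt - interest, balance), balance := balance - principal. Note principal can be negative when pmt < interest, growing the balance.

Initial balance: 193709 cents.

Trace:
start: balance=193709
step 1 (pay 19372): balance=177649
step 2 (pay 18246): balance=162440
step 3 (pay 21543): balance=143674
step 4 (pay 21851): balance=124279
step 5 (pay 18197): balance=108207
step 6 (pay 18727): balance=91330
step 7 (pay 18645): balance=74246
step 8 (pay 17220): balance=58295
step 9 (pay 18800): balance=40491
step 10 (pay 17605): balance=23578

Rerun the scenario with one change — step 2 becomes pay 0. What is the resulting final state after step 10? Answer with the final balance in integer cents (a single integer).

44475

(re-executing from step 2 with the substitution; state before step 2: balance=177649)
step 2 (pay 0): balance=180686
step 3 (pay 21543): balance=162232
step 4 (pay 21851): balance=143155
step 5 (pay 18197): balance=127405
step 6 (pay 18727): balance=110856
step 7 (pay 18645): balance=94106
step 8 (pay 17220): balance=78495
step 9 (pay 18800): balance=61037
step 10 (pay 17605): balance=44475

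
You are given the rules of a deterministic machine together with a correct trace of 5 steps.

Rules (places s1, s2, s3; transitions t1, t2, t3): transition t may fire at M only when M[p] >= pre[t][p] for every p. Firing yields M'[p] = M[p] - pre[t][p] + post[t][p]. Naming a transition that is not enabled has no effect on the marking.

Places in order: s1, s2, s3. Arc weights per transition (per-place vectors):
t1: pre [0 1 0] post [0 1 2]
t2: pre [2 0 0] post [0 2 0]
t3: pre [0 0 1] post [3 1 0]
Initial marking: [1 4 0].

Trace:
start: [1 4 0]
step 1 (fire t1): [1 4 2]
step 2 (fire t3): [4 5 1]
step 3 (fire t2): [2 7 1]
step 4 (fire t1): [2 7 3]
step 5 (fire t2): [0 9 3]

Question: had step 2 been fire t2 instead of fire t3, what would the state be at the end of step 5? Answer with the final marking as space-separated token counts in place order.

(re-executing from step 2 with the substitution; state before step 2: [1 4 2])
step 2 (fire t2): [1 4 2]
step 3 (fire t2): [1 4 2]
step 4 (fire t1): [1 4 4]
step 5 (fire t2): [1 4 4]

1 4 4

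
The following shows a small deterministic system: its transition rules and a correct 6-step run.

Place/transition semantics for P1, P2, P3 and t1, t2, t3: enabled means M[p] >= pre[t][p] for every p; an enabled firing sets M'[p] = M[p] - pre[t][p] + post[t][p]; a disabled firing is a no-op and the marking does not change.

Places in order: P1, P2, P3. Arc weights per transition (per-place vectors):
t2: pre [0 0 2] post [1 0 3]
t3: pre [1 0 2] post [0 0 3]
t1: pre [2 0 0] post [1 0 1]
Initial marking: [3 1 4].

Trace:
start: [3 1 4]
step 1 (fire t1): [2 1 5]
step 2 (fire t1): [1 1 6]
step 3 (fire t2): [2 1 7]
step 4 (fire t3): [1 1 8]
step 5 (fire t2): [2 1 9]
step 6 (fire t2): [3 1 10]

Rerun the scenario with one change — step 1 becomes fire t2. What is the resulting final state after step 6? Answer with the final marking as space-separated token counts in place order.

(re-executing from step 1 with the substitution; state before step 1: [3 1 4])
step 1 (fire t2): [4 1 5]
step 2 (fire t1): [3 1 6]
step 3 (fire t2): [4 1 7]
step 4 (fire t3): [3 1 8]
step 5 (fire t2): [4 1 9]
step 6 (fire t2): [5 1 10]

5 1 10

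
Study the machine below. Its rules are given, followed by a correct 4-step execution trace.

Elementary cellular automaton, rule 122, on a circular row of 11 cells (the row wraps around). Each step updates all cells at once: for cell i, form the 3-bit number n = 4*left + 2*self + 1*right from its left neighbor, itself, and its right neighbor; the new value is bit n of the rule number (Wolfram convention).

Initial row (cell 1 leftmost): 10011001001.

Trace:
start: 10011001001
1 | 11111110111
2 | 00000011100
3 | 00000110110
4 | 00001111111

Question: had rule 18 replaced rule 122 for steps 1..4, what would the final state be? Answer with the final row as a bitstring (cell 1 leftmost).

10011010101

(re-executing steps 1..4 under rule 18; state before step 1: 10011001001)
1 | 01100110110
2 | 10011000001
3 | 01100100010
4 | 10011010101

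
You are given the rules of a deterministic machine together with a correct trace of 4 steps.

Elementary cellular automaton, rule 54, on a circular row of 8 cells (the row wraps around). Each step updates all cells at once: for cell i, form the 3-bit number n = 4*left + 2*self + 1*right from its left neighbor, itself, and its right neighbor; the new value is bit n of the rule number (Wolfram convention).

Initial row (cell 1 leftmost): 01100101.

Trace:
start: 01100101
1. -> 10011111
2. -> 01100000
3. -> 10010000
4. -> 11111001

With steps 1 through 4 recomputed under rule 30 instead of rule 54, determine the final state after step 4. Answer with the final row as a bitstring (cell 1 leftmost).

(re-executing steps 1..4 under rule 30; state before step 1: 01100101)
1. -> 01011101
2. -> 01010001
3. -> 01011011
4. -> 01010010

01010010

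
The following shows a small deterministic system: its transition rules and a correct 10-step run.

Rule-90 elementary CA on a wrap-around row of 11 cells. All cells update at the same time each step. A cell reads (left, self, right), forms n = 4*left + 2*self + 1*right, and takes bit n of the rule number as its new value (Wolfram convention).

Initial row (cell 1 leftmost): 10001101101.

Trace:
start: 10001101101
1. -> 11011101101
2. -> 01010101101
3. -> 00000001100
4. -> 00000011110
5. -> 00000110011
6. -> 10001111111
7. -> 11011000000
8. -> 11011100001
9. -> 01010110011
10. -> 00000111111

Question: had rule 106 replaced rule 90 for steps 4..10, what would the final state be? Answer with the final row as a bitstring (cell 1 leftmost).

(re-executing steps 4..10 under rule 106; state before step 4: 00000001100)
4. -> 00000011100
5. -> 00000110100
6. -> 00001111000
7. -> 00011001000
8. -> 00111010000
9. -> 01101100000
10. -> 11111100000

11111100000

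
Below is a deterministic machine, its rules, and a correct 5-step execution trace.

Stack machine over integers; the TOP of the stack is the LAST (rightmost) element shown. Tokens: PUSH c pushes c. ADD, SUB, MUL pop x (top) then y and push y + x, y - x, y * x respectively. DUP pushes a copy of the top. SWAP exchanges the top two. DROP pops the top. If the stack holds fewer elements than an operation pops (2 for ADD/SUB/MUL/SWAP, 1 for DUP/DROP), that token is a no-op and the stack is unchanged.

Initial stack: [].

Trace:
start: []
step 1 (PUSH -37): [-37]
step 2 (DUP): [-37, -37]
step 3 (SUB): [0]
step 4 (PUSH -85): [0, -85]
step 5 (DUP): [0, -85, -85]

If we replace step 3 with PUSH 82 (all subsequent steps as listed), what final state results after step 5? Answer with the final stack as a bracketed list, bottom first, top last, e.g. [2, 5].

[-37, -37, 82, -85, -85]

(re-executing from step 3 with the substitution; state before step 3: [-37, -37])
step 3 (PUSH 82): [-37, -37, 82]
step 4 (PUSH -85): [-37, -37, 82, -85]
step 5 (DUP): [-37, -37, 82, -85, -85]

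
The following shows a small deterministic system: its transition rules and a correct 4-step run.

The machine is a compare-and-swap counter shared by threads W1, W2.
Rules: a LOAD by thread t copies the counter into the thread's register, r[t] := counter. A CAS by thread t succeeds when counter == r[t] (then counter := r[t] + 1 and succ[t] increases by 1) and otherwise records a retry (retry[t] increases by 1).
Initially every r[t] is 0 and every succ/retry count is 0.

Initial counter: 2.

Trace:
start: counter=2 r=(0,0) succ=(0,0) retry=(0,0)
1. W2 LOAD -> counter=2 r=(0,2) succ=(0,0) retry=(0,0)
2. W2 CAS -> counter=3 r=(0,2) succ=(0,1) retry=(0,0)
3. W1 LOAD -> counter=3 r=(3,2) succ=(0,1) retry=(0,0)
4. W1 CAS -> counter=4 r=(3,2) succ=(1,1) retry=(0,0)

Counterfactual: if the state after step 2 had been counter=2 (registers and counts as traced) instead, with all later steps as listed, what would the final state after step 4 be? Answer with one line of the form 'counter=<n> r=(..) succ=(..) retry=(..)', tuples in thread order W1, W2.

state after step 2 := counter=2 r=(0,2) succ=(0,1) retry=(0,0)
3. W1 LOAD -> counter=2 r=(2,2) succ=(0,1) retry=(0,0)
4. W1 CAS -> counter=3 r=(2,2) succ=(1,1) retry=(0,0)

counter=3 r=(2,2) succ=(1,1) retry=(0,0)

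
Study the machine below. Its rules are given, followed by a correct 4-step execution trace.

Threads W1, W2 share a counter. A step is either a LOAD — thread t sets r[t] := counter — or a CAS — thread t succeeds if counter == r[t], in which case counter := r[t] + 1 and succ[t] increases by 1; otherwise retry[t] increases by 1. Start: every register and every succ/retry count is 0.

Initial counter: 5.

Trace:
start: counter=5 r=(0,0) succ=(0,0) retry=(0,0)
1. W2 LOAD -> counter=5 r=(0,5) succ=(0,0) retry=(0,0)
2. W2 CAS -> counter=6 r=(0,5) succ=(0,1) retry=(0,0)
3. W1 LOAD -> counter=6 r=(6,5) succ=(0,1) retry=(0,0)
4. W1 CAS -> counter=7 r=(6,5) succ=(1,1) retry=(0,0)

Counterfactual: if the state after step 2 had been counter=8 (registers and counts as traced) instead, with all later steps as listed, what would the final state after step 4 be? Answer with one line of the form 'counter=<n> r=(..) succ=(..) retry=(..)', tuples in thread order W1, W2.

counter=9 r=(8,5) succ=(1,1) retry=(0,0)

state after step 2 := counter=8 r=(0,5) succ=(0,1) retry=(0,0)
3. W1 LOAD -> counter=8 r=(8,5) succ=(0,1) retry=(0,0)
4. W1 CAS -> counter=9 r=(8,5) succ=(1,1) retry=(0,0)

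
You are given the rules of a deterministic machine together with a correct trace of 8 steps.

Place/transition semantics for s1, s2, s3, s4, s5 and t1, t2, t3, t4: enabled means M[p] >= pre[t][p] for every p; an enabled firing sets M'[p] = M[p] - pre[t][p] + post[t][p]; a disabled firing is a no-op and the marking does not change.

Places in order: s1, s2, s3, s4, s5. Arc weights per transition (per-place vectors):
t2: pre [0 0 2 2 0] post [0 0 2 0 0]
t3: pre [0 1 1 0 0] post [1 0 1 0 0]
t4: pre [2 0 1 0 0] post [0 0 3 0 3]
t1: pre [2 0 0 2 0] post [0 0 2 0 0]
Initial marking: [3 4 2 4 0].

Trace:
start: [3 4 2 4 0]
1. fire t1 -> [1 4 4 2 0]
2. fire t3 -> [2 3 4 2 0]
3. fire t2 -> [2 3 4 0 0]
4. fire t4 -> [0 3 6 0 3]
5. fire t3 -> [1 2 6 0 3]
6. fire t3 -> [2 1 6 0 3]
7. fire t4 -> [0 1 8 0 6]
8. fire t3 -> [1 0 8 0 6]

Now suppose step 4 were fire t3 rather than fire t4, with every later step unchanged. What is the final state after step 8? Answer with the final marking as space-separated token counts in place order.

3 0 6 0 3

(re-executing from step 4 with the substitution; state before step 4: [2 3 4 0 0])
4. fire t3 -> [3 2 4 0 0]
5. fire t3 -> [4 1 4 0 0]
6. fire t3 -> [5 0 4 0 0]
7. fire t4 -> [3 0 6 0 3]
8. fire t3 -> [3 0 6 0 3]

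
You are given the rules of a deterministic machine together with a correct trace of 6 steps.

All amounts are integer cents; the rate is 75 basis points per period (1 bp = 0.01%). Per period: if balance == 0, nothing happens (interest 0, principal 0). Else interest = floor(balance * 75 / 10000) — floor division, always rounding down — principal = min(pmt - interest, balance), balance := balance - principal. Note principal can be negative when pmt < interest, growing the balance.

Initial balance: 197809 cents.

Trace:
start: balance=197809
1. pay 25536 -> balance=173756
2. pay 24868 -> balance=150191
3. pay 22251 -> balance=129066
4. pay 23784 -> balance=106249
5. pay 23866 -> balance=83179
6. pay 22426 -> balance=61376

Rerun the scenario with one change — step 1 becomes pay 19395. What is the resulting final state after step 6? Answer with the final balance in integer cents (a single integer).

(re-executing from step 1 with the substitution; state before step 1: balance=197809)
1. pay 19395 -> balance=179897
2. pay 24868 -> balance=156378
3. pay 22251 -> balance=135299
4. pay 23784 -> balance=112529
5. pay 23866 -> balance=89506
6. pay 22426 -> balance=67751

67751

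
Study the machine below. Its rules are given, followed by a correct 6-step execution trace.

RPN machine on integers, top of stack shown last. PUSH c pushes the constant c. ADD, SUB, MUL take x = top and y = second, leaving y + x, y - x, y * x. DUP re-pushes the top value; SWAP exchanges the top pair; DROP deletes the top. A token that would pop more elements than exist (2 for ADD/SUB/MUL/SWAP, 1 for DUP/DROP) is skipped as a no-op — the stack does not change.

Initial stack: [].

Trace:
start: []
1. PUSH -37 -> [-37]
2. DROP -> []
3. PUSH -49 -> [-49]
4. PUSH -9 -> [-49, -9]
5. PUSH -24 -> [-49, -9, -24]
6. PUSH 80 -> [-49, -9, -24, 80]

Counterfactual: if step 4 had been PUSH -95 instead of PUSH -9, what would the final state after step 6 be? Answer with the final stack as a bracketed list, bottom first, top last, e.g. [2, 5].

(re-executing from step 4 with the substitution; state before step 4: [-49])
4. PUSH -95 -> [-49, -95]
5. PUSH -24 -> [-49, -95, -24]
6. PUSH 80 -> [-49, -95, -24, 80]

[-49, -95, -24, 80]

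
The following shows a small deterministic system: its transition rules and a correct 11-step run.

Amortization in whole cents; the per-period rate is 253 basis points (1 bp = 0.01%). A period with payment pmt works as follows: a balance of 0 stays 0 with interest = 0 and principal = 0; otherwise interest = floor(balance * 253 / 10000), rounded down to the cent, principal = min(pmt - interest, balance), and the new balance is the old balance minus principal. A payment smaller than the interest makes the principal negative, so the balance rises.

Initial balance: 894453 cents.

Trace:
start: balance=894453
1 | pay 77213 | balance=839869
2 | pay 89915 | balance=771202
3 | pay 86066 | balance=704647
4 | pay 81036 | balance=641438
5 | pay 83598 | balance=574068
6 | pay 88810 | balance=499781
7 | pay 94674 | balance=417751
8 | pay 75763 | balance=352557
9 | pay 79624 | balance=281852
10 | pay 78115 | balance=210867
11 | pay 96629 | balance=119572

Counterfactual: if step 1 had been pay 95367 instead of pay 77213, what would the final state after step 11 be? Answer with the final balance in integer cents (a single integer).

(re-executing from step 1 with the substitution; state before step 1: balance=894453)
1 | pay 95367 | balance=821715
2 | pay 89915 | balance=752589
3 | pay 86066 | balance=685563
4 | pay 81036 | balance=621871
5 | pay 83598 | balance=554006
6 | pay 88810 | balance=479212
7 | pay 94674 | balance=396662
8 | pay 75763 | balance=330934
9 | pay 79624 | balance=259682
10 | pay 78115 | balance=188136
11 | pay 96629 | balance=96266

96266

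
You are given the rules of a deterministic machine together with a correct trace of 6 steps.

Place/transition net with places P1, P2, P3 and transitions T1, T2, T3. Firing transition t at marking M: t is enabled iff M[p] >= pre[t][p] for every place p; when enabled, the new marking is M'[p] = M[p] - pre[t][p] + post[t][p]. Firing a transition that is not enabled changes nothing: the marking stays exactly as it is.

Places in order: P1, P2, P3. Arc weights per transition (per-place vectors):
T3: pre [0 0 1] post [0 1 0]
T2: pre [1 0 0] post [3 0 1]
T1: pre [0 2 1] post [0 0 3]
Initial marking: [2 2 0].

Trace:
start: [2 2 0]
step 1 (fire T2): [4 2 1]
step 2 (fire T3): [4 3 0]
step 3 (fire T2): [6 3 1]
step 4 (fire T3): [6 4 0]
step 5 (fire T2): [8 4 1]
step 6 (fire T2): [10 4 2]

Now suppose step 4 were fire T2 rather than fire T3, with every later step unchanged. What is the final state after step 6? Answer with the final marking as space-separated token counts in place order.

12 3 4

(re-executing from step 4 with the substitution; state before step 4: [6 3 1])
step 4 (fire T2): [8 3 2]
step 5 (fire T2): [10 3 3]
step 6 (fire T2): [12 3 4]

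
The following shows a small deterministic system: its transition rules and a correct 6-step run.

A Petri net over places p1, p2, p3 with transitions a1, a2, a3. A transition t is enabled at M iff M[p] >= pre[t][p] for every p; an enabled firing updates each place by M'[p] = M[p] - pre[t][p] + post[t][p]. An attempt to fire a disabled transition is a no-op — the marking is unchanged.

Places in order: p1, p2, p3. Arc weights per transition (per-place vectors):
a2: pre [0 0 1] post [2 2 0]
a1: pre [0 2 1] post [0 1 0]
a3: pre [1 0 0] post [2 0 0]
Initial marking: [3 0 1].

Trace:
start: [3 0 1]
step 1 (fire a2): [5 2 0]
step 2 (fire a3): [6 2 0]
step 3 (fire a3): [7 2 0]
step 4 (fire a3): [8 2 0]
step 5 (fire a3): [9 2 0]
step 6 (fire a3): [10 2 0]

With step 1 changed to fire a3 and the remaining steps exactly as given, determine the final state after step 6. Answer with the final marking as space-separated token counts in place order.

9 0 1

(re-executing from step 1 with the substitution; state before step 1: [3 0 1])
step 1 (fire a3): [4 0 1]
step 2 (fire a3): [5 0 1]
step 3 (fire a3): [6 0 1]
step 4 (fire a3): [7 0 1]
step 5 (fire a3): [8 0 1]
step 6 (fire a3): [9 0 1]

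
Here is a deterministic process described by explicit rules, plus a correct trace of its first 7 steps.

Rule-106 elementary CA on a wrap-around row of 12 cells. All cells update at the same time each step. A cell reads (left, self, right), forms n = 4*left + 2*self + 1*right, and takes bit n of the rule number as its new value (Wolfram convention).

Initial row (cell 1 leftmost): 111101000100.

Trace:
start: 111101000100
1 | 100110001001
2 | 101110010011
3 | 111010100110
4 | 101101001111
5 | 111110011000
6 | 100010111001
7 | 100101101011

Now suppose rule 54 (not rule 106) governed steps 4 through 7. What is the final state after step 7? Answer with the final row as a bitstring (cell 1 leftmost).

100010011100

(re-executing steps 4..7 under rule 54; state before step 4: 111010100110)
4 | 000111111001
5 | 101000000111
6 | 011100001000
7 | 100010011100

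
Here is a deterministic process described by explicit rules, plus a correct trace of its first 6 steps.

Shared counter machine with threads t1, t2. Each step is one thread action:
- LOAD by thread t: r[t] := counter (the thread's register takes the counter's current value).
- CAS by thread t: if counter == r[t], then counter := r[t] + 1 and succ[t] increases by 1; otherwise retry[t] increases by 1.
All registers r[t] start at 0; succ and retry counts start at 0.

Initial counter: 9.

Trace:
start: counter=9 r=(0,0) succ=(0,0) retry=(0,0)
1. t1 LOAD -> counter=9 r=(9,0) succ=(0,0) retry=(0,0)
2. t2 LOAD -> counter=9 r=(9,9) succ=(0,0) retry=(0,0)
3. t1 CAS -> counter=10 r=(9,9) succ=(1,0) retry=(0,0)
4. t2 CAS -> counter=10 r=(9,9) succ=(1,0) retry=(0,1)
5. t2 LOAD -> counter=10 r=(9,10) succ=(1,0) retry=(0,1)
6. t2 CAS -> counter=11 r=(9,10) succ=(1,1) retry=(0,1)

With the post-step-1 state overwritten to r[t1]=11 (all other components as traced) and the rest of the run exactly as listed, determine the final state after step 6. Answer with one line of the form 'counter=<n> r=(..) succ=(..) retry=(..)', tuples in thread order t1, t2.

state after step 1 := counter=9 r=(11,0) succ=(0,0) retry=(0,0)
2. t2 LOAD -> counter=9 r=(11,9) succ=(0,0) retry=(0,0)
3. t1 CAS -> counter=9 r=(11,9) succ=(0,0) retry=(1,0)
4. t2 CAS -> counter=10 r=(11,9) succ=(0,1) retry=(1,0)
5. t2 LOAD -> counter=10 r=(11,10) succ=(0,1) retry=(1,0)
6. t2 CAS -> counter=11 r=(11,10) succ=(0,2) retry=(1,0)

counter=11 r=(11,10) succ=(0,2) retry=(1,0)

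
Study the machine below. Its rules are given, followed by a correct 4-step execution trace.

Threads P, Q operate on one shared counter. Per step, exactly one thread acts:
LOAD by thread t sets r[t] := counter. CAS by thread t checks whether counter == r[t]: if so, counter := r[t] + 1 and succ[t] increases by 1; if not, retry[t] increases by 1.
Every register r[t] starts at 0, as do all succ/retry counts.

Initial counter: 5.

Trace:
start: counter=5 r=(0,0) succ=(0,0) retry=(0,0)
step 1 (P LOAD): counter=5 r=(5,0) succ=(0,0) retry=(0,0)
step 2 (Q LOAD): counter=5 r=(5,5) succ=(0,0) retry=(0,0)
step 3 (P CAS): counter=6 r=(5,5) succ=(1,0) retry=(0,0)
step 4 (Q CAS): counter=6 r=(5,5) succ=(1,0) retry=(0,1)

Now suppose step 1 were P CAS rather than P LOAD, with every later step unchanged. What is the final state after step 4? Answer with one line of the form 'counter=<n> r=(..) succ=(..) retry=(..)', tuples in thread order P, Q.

counter=6 r=(0,5) succ=(0,1) retry=(2,0)

(re-executing from step 1 with the substitution; state before step 1: counter=5 r=(0,0) succ=(0,0) retry=(0,0))
step 1 (P CAS): counter=5 r=(0,0) succ=(0,0) retry=(1,0)
step 2 (Q LOAD): counter=5 r=(0,5) succ=(0,0) retry=(1,0)
step 3 (P CAS): counter=5 r=(0,5) succ=(0,0) retry=(2,0)
step 4 (Q CAS): counter=6 r=(0,5) succ=(0,1) retry=(2,0)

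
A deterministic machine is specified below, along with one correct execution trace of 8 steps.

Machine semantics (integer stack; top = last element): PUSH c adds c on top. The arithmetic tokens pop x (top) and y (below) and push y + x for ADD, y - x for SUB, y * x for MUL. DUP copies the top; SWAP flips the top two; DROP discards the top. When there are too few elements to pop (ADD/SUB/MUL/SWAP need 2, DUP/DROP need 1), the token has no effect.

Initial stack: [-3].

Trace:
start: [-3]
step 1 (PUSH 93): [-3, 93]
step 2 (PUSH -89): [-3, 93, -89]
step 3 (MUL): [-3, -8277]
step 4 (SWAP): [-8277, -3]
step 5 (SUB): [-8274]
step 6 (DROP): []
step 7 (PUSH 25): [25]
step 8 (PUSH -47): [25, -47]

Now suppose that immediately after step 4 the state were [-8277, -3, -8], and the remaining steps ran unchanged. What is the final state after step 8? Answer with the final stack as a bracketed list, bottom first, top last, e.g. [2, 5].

state after step 4 := [-8277, -3, -8]
step 5 (SUB): [-8277, 5]
step 6 (DROP): [-8277]
step 7 (PUSH 25): [-8277, 25]
step 8 (PUSH -47): [-8277, 25, -47]

[-8277, 25, -47]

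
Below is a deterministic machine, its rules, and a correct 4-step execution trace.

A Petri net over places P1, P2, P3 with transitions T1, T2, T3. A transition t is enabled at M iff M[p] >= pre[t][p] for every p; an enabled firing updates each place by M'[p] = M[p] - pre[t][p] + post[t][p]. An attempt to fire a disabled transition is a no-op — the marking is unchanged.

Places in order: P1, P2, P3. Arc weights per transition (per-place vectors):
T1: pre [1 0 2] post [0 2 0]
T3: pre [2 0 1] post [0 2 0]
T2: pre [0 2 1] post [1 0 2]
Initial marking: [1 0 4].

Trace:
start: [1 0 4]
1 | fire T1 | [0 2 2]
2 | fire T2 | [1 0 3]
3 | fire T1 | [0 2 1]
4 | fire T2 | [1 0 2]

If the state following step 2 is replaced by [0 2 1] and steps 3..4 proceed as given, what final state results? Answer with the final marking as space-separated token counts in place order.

1 0 2

state after step 2 := [0 2 1]
3 | fire T1 | [0 2 1]
4 | fire T2 | [1 0 2]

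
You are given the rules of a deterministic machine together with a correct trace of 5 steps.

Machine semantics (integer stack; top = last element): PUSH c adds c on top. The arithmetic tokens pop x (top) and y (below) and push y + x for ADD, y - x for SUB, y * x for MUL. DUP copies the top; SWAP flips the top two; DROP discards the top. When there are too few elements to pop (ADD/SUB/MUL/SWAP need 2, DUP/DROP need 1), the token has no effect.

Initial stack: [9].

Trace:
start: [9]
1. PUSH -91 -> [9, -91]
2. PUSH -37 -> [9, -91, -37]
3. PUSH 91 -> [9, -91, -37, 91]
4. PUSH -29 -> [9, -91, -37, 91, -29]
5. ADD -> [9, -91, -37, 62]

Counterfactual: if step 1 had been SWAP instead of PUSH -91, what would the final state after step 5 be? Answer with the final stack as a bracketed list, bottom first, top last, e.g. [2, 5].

[9, -37, 62]

(re-executing from step 1 with the substitution; state before step 1: [9])
1. SWAP -> [9]
2. PUSH -37 -> [9, -37]
3. PUSH 91 -> [9, -37, 91]
4. PUSH -29 -> [9, -37, 91, -29]
5. ADD -> [9, -37, 62]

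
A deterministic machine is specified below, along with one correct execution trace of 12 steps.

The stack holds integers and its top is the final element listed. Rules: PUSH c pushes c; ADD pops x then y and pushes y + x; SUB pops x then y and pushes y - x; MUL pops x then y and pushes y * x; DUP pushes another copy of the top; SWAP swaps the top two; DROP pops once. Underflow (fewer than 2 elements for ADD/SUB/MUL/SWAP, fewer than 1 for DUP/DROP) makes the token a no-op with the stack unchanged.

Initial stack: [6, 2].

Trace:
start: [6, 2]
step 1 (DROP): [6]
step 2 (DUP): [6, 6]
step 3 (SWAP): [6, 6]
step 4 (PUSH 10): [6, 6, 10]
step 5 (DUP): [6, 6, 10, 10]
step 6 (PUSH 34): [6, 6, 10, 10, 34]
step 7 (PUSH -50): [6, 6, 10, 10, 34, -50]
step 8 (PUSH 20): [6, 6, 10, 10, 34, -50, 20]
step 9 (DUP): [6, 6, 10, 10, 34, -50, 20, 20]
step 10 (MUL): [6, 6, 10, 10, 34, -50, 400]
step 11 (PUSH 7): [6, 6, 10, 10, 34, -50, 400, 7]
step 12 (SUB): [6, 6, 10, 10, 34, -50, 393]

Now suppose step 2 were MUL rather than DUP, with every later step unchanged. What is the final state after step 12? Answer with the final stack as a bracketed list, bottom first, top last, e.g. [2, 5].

[6, 10, 10, 34, -50, 393]

(re-executing from step 2 with the substitution; state before step 2: [6])
step 2 (MUL): [6]
step 3 (SWAP): [6]
step 4 (PUSH 10): [6, 10]
step 5 (DUP): [6, 10, 10]
step 6 (PUSH 34): [6, 10, 10, 34]
step 7 (PUSH -50): [6, 10, 10, 34, -50]
step 8 (PUSH 20): [6, 10, 10, 34, -50, 20]
step 9 (DUP): [6, 10, 10, 34, -50, 20, 20]
step 10 (MUL): [6, 10, 10, 34, -50, 400]
step 11 (PUSH 7): [6, 10, 10, 34, -50, 400, 7]
step 12 (SUB): [6, 10, 10, 34, -50, 393]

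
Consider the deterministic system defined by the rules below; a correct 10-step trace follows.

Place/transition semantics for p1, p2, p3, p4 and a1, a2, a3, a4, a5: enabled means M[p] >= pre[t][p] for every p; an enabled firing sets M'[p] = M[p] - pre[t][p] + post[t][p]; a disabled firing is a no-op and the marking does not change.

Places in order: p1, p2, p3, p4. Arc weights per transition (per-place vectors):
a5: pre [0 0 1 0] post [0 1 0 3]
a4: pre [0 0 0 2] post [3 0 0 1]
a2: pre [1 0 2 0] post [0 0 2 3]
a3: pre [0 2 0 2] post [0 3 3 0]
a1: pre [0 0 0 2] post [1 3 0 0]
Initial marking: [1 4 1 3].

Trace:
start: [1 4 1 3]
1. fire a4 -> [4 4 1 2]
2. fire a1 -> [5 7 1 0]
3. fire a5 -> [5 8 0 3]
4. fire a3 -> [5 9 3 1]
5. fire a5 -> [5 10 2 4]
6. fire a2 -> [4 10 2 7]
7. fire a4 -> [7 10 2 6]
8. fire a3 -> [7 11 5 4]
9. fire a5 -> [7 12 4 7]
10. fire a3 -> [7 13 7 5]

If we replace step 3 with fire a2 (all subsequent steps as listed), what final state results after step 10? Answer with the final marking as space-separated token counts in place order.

8 11 5 1

(re-executing from step 3 with the substitution; state before step 3: [5 7 1 0])
3. fire a2 -> [5 7 1 0]
4. fire a3 -> [5 7 1 0]
5. fire a5 -> [5 8 0 3]
6. fire a2 -> [5 8 0 3]
7. fire a4 -> [8 8 0 2]
8. fire a3 -> [8 9 3 0]
9. fire a5 -> [8 10 2 3]
10. fire a3 -> [8 11 5 1]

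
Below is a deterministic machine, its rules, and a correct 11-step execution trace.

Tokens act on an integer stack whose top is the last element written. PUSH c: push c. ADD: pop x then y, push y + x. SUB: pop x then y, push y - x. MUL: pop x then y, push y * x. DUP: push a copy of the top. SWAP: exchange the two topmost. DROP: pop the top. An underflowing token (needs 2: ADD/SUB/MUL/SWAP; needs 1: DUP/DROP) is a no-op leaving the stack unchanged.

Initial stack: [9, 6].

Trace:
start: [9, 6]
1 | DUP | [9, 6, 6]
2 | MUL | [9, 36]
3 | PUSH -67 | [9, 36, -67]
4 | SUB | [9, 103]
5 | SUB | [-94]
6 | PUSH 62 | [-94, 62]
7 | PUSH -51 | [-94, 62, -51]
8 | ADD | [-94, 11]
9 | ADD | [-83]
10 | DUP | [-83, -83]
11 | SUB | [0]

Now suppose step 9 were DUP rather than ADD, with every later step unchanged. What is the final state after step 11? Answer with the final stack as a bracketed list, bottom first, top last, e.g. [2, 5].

[-94, 11, 0]

(re-executing from step 9 with the substitution; state before step 9: [-94, 11])
9 | DUP | [-94, 11, 11]
10 | DUP | [-94, 11, 11, 11]
11 | SUB | [-94, 11, 0]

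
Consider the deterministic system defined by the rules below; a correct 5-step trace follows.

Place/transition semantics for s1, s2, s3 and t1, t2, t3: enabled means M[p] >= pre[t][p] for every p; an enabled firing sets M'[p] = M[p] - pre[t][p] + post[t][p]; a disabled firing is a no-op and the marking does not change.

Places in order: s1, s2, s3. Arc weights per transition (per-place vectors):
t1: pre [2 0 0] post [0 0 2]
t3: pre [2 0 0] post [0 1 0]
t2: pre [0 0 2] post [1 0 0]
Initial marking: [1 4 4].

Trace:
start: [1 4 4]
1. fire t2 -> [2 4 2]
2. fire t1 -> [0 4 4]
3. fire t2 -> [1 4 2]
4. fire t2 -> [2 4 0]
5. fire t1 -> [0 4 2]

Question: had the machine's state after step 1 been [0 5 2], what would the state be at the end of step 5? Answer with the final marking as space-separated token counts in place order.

state after step 1 := [0 5 2]
2. fire t1 -> [0 5 2]
3. fire t2 -> [1 5 0]
4. fire t2 -> [1 5 0]
5. fire t1 -> [1 5 0]

1 5 0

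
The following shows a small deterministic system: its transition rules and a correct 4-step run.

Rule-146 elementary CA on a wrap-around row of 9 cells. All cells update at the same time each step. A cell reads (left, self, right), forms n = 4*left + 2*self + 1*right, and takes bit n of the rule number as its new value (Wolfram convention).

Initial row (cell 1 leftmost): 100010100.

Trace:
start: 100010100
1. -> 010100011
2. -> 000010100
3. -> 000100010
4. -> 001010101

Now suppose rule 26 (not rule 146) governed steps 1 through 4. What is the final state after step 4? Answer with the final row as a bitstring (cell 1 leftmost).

101011000

(re-executing steps 1..4 under rule 26; state before step 1: 100010100)
1. -> 010100011
2. -> 000010110
3. -> 000100101
4. -> 101011000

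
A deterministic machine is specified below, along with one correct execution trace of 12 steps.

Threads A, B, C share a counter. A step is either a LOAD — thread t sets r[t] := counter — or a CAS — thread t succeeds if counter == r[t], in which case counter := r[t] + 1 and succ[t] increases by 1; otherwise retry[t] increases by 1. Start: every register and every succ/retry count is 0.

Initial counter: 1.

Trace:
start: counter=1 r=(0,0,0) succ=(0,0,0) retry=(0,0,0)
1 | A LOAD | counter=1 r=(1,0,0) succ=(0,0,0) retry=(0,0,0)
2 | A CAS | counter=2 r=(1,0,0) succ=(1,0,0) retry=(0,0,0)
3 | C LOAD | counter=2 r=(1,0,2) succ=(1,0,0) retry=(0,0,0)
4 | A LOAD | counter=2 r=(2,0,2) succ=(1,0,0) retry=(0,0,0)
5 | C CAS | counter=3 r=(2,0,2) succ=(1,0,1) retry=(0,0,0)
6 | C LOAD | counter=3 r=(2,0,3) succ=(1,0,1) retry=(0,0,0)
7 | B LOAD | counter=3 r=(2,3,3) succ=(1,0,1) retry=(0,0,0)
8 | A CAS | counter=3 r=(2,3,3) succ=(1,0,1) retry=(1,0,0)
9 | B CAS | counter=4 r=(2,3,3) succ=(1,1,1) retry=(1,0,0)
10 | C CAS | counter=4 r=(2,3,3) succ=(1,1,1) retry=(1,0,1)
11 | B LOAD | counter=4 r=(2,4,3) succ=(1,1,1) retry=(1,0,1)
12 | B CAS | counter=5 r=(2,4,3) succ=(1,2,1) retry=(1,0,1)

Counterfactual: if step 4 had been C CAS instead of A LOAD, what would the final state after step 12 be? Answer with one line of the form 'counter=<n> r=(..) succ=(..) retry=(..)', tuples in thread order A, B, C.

counter=5 r=(1,4,3) succ=(1,2,1) retry=(1,0,2)

(re-executing from step 4 with the substitution; state before step 4: counter=2 r=(1,0,2) succ=(1,0,0) retry=(0,0,0))
4 | C CAS | counter=3 r=(1,0,2) succ=(1,0,1) retry=(0,0,0)
5 | C CAS | counter=3 r=(1,0,2) succ=(1,0,1) retry=(0,0,1)
6 | C LOAD | counter=3 r=(1,0,3) succ=(1,0,1) retry=(0,0,1)
7 | B LOAD | counter=3 r=(1,3,3) succ=(1,0,1) retry=(0,0,1)
8 | A CAS | counter=3 r=(1,3,3) succ=(1,0,1) retry=(1,0,1)
9 | B CAS | counter=4 r=(1,3,3) succ=(1,1,1) retry=(1,0,1)
10 | C CAS | counter=4 r=(1,3,3) succ=(1,1,1) retry=(1,0,2)
11 | B LOAD | counter=4 r=(1,4,3) succ=(1,1,1) retry=(1,0,2)
12 | B CAS | counter=5 r=(1,4,3) succ=(1,2,1) retry=(1,0,2)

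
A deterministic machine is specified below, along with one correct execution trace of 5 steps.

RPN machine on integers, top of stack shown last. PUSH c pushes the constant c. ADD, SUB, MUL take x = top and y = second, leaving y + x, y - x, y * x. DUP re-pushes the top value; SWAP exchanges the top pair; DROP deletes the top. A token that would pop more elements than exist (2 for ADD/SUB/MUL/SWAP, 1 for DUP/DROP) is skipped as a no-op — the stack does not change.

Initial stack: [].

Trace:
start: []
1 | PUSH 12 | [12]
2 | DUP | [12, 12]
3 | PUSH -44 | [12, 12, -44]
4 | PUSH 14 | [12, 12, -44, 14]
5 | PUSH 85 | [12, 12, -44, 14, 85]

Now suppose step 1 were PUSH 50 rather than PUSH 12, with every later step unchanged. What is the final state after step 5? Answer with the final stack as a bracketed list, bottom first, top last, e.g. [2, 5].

[50, 50, -44, 14, 85]

(re-executing from step 1 with the substitution; state before step 1: [])
1 | PUSH 50 | [50]
2 | DUP | [50, 50]
3 | PUSH -44 | [50, 50, -44]
4 | PUSH 14 | [50, 50, -44, 14]
5 | PUSH 85 | [50, 50, -44, 14, 85]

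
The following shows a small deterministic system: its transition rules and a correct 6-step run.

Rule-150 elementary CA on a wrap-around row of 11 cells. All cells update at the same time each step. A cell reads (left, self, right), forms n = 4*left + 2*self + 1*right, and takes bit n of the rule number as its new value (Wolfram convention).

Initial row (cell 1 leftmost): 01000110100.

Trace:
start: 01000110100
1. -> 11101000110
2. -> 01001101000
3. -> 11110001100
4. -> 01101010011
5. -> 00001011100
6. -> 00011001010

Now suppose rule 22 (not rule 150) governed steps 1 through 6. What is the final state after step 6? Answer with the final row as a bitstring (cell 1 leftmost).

(re-executing steps 1..6 under rule 22; state before step 1: 01000110100)
1. -> 11101000110
2. -> 00001101000
3. -> 00010001100
4. -> 00111010010
5. -> 01000011111
6. -> 01100100000

01100100000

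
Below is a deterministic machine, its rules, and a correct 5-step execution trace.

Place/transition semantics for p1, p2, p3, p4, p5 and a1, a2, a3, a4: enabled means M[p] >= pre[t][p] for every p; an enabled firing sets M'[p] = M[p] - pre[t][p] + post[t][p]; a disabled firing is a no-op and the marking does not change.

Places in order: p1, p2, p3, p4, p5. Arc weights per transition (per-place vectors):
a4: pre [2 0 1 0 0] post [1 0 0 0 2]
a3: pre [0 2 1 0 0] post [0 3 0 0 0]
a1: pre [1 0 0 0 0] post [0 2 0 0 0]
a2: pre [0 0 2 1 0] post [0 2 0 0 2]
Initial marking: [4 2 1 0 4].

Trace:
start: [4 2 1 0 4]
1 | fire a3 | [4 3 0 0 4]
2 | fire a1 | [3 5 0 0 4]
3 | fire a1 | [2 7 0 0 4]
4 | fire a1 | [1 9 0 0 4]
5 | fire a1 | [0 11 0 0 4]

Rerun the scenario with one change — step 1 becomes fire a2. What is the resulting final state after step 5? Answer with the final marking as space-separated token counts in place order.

0 10 1 0 4

(re-executing from step 1 with the substitution; state before step 1: [4 2 1 0 4])
1 | fire a2 | [4 2 1 0 4]
2 | fire a1 | [3 4 1 0 4]
3 | fire a1 | [2 6 1 0 4]
4 | fire a1 | [1 8 1 0 4]
5 | fire a1 | [0 10 1 0 4]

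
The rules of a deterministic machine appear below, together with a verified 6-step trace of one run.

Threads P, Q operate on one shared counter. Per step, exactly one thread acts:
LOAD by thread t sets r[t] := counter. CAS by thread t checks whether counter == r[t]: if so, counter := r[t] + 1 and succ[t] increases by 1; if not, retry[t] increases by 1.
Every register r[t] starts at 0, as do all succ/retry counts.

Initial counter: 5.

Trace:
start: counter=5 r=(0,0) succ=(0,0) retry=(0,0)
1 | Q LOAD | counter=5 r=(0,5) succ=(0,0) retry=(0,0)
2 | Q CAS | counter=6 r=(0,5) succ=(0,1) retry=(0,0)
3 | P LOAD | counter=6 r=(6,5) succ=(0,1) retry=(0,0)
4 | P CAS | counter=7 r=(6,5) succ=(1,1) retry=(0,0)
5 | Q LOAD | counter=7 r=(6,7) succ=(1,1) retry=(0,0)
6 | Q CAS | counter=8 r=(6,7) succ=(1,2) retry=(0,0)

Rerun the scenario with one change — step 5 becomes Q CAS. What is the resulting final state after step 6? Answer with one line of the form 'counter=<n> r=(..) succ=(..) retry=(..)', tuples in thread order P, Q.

counter=7 r=(6,5) succ=(1,1) retry=(0,2)

(re-executing from step 5 with the substitution; state before step 5: counter=7 r=(6,5) succ=(1,1) retry=(0,0))
5 | Q CAS | counter=7 r=(6,5) succ=(1,1) retry=(0,1)
6 | Q CAS | counter=7 r=(6,5) succ=(1,1) retry=(0,2)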